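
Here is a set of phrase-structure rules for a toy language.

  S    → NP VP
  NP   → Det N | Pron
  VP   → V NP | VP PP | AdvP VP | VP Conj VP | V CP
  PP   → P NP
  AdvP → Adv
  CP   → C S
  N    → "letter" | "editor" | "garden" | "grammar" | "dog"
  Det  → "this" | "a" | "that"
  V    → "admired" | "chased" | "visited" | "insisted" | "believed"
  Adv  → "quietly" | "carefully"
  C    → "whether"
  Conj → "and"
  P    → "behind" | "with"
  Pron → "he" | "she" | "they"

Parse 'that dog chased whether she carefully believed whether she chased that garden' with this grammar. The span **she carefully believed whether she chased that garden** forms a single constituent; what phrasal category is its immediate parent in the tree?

[S [NP [Det that] [N dog]] [VP [V chased] [CP [C whether] [S [NP [Pron she]] [VP [AdvP [Adv carefully]] [VP [V believed] [CP [C whether] [S [NP [Pron she]] [VP [V chased] [NP [Det that] [N garden]]]]]]]]]]]
The span 'she carefully believed whether she chased that garden' is the S node built by S → NP VP.
Its mother is the CP built by CP → C S.

CP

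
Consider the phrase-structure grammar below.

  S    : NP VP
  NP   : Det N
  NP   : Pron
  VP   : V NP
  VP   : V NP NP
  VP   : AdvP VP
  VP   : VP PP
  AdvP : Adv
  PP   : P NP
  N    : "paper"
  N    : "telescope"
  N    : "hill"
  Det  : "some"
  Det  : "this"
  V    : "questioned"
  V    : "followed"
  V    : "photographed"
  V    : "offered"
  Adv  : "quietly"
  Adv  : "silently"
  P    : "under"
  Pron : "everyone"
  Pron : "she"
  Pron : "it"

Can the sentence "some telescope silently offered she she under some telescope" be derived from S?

S
  NP
    Det: some
    N: telescope
  VP
    AdvP
      Adv: silently
    VP
      VP
        V: offered
        NP
          Pron: she
        NP
          Pron: she
      PP
        P: under
        NP
          Det: some
          N: telescope
Every word is introduced by a lexical rule and the phrasal rules combine the resulting categories into a single S.

Grammatical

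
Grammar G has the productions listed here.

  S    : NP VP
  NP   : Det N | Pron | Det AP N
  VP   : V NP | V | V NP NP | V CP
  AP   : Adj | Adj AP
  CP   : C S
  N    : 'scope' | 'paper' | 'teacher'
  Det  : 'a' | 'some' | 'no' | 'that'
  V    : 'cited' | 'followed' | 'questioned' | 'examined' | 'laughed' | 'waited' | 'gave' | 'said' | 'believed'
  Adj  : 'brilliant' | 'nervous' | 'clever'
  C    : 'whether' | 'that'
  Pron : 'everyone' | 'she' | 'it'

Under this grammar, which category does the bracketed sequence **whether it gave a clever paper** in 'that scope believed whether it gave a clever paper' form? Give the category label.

[S [NP [Det that] [N scope]] [VP [V believed] [CP [C whether] [S [NP [Pron it]] [VP [V gave] [NP [Det a] [AP [Adj clever]] [N paper]]]]]]]
The span 'whether it gave a clever paper' is the CP node built by CP → C S.

CP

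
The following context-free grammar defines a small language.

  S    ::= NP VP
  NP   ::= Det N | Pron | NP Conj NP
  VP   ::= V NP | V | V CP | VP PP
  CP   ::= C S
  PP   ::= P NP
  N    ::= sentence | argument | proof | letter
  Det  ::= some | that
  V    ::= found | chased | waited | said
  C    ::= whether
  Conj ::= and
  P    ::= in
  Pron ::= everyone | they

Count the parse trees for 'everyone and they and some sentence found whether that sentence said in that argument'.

4

Two of the 4 distinct bracketings:
[S [NP [NP [Pron everyone]] [Conj and] [NP [NP [Pron they]] [Conj and] [NP [Det some] [N sentence]]]] [VP [V found] [CP [C whether] [S [NP [Det that] [N sentence]] [VP [VP [V said]] [PP [P in] [NP [Det that] [N argument]]]]]]]]
[S [NP [NP [Pron everyone]] [Conj and] [NP [NP [Pron they]] [Conj and] [NP [Det some] [N sentence]]]] [VP [VP [V found] [CP [C whether] [S [NP [Det that] [N sentence]] [VP [V said]]]]] [PP [P in] [NP [Det that] [N argument]]]]]
The trees differ in how a recursive rule is bracketed over the same span.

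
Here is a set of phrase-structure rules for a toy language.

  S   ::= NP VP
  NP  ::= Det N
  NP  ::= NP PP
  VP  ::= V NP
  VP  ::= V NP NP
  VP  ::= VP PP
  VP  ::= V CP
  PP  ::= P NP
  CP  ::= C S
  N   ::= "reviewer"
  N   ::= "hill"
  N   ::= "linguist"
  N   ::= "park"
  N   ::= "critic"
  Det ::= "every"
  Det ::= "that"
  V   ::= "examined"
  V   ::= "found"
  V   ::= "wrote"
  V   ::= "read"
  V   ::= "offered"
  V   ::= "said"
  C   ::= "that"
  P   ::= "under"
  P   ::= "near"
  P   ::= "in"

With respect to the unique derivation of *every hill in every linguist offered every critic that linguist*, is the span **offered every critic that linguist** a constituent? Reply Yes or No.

[S [NP [NP [Det every] [N hill]] [PP [P in] [NP [Det every] [N linguist]]]] [VP [V offered] [NP [Det every] [N critic]] [NP [Det that] [N linguist]]]]
The words 'offered every critic that linguist' are exhaustively dominated by a single VP node (built by VP → V NP NP), so they form a constituent.

Yes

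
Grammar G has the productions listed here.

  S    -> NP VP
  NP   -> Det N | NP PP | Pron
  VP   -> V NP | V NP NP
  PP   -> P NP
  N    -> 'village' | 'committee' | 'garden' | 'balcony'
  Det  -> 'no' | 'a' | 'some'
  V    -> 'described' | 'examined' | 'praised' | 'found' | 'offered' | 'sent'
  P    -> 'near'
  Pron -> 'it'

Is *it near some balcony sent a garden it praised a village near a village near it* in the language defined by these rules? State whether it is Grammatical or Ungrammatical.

Ungrammatical

For S → NP VP, every NP-prefix leaves a non-VP remainder: after 'it' the remainder is not a VP; after 'it near some balcony' the remainder is not a VP.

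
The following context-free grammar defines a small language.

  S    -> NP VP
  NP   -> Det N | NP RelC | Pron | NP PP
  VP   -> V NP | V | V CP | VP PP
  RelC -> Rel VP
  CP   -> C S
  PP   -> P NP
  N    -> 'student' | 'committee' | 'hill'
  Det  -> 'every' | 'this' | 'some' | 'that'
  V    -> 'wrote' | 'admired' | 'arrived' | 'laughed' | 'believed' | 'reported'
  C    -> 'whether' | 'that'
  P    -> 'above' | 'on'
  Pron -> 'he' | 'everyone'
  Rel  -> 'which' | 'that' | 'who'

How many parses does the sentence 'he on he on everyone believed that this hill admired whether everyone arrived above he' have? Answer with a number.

Two of the 6 distinct bracketings:
[S [NP [NP [Pron he]] [PP [P on] [NP [NP [Pron he]] [PP [P on] [NP [Pron everyone]]]]]] [VP [V believed] [CP [C that] [S [NP [Det this] [N hill]] [VP [V admired] [CP [C whether] [S [NP [Pron everyone]] [VP [VP [V arrived]] [PP [P above] [NP [Pron he]]]]]]]]]]]
[S [NP [NP [Pron he]] [PP [P on] [NP [NP [Pron he]] [PP [P on] [NP [Pron everyone]]]]]] [VP [V believed] [CP [C that] [S [NP [Det this] [N hill]] [VP [VP [V admired] [CP [C whether] [S [NP [Pron everyone]] [VP [V arrived]]]]] [PP [P above] [NP [Pron he]]]]]]]]
The trees differ in how a recursive rule is bracketed over the same span.

6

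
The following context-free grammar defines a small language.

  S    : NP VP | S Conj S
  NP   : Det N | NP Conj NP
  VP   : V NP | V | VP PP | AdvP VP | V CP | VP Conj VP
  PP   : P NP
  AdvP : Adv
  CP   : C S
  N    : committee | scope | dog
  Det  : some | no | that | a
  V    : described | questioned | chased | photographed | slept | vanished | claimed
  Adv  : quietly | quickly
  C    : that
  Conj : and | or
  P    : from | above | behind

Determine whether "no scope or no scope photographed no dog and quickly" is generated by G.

For S → NP VP, every NP-prefix leaves a non-VP remainder: after 'no scope' the remainder is not a VP; after 'no scope or no scope' the remainder is not a VP. The alternative S rule S → S Conj S likewise has no satisfying split.

Ungrammatical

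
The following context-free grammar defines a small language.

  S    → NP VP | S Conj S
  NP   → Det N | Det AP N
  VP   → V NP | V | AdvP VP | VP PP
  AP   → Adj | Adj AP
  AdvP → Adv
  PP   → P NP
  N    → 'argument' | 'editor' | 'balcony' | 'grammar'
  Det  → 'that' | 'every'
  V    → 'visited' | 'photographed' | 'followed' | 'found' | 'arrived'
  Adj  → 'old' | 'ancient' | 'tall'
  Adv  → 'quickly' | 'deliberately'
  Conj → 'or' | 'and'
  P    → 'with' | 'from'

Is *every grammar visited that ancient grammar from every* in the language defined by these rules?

Ungrammatical

For S → NP VP, the only prefix that parses as NP is 'every grammar', but the remainder 'visited that ancient grammar from every' is not a VP under these rules. The alternative S rule S → S Conj S likewise has no satisfying split.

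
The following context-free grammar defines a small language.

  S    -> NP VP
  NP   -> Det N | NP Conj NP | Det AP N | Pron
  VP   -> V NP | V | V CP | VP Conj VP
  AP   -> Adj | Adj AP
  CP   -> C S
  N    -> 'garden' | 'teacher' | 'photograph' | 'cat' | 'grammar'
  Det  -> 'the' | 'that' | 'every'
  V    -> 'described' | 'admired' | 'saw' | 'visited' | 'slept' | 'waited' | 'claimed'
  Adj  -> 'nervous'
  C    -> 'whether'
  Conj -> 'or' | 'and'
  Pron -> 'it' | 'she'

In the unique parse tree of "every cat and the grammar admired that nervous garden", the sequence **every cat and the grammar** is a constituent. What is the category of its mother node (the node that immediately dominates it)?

S

S
  NP
    NP
      Det: every
      N: cat
    Conj: and
    NP
      Det: the
      N: grammar
  VP
    V: admired
    NP
      Det: that
      AP
        Adj: nervous
      N: garden
The span 'every cat and the grammar' is the NP node built by NP → NP Conj NP.
Its mother is the S built by S → NP VP.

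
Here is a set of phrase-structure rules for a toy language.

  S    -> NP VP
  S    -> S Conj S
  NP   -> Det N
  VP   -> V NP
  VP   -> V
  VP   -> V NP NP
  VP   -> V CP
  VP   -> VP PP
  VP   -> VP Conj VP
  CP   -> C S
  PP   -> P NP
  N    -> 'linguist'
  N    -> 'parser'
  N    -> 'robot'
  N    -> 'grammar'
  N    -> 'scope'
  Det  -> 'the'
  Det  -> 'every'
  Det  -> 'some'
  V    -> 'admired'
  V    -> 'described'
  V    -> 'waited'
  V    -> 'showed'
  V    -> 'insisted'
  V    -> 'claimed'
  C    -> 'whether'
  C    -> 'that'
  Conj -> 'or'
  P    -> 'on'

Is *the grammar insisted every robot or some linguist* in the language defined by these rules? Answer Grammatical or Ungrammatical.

For S → NP VP, the only prefix that parses as NP is 'the grammar', but the remainder 'insisted every robot or some linguist' is not a VP under these rules. The alternative S rule S → S Conj S likewise has no satisfying split.

Ungrammatical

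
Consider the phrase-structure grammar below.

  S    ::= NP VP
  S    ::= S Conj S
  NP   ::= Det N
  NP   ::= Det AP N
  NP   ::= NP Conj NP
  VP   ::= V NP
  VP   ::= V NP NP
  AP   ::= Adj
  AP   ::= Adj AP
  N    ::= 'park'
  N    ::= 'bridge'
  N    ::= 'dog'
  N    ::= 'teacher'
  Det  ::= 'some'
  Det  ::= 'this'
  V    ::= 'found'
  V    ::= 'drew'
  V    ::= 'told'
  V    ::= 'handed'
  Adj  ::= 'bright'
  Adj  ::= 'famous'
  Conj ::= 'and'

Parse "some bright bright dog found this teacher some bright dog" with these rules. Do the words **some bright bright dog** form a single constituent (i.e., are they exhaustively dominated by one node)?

[S [NP [Det some] [AP [Adj bright] [AP [Adj bright]]] [N dog]] [VP [V found] [NP [Det this] [N teacher]] [NP [Det some] [AP [Adj bright]] [N dog]]]]
The words 'some bright bright dog' are exhaustively dominated by a single NP node (built by NP → Det AP N), so they form a constituent.

Yes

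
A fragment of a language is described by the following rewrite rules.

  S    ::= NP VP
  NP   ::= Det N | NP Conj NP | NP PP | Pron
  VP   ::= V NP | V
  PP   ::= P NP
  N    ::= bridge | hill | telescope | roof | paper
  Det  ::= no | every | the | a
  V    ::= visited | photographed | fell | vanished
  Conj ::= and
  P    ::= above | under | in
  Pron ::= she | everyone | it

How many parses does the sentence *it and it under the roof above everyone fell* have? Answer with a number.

Two of the 5 distinct bracketings:
[S [NP [NP [Pron it]] [Conj and] [NP [NP [Pron it]] [PP [P under] [NP [NP [Det the] [N roof]] [PP [P above] [NP [Pron everyone]]]]]]] [VP [V fell]]]
[S [NP [NP [Pron it]] [Conj and] [NP [NP [NP [Pron it]] [PP [P under] [NP [Det the] [N roof]]]] [PP [P above] [NP [Pron everyone]]]]] [VP [V fell]]]
The trees differ in how a recursive rule is bracketed over the same span.

5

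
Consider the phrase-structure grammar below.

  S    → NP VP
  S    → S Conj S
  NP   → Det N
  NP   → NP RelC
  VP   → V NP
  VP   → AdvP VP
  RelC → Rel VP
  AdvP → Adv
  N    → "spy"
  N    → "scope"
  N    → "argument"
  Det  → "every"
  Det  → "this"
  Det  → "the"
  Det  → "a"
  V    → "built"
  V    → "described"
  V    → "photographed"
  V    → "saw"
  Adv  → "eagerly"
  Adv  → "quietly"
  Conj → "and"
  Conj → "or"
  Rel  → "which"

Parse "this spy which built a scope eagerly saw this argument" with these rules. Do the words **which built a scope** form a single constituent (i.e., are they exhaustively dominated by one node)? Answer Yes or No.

[S [NP [NP [Det this] [N spy]] [RelC [Rel which] [VP [V built] [NP [Det a] [N scope]]]]] [VP [AdvP [Adv eagerly]] [VP [V saw] [NP [Det this] [N argument]]]]]
The words 'which built a scope' are exhaustively dominated by a single RelC node (built by RelC → Rel VP), so they form a constituent.

Yes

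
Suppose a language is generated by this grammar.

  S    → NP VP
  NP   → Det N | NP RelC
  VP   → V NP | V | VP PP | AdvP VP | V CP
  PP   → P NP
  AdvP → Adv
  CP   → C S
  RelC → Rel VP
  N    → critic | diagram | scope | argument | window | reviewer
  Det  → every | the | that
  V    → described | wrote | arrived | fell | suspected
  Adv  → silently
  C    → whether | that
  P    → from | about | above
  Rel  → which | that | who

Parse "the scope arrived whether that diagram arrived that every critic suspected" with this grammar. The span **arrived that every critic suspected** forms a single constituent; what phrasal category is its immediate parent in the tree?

S

[S [NP [Det the] [N scope]] [VP [V arrived] [CP [C whether] [S [NP [Det that] [N diagram]] [VP [V arrived] [CP [C that] [S [NP [Det every] [N critic]] [VP [V suspected]]]]]]]]]
The span 'arrived that every critic suspected' is the VP node built by VP → V CP.
Its mother is the S built by S → NP VP.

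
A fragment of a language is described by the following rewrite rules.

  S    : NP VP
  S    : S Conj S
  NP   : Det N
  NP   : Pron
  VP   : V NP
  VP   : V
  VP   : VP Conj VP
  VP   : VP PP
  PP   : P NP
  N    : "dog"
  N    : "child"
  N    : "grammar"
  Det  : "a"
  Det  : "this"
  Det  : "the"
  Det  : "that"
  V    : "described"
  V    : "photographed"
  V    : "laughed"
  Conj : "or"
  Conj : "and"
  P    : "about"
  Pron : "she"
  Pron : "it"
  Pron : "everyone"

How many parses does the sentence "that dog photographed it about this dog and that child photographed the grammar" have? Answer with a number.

[S [S [NP [Det that] [N dog]] [VP [VP [V photographed] [NP [Pron it]]] [PP [P about] [NP [Det this] [N dog]]]]] [Conj and] [S [NP [Det that] [N child]] [VP [V photographed] [NP [Det the] [N grammar]]]]]
No rule offers an alternative attachment or grouping for any span, so this is the only derivation.

1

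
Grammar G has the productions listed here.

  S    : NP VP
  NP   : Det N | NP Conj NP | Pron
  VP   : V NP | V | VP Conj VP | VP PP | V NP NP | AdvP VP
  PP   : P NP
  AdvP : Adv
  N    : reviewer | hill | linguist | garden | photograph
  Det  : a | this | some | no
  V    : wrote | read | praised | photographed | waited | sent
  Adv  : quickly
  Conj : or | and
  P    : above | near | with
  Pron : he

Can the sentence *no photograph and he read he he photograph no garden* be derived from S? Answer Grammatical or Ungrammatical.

Ungrammatical

A Pron word can never sit immediately before an N word in any string this grammar generates, so the substring 'he photograph' rules out a derivation.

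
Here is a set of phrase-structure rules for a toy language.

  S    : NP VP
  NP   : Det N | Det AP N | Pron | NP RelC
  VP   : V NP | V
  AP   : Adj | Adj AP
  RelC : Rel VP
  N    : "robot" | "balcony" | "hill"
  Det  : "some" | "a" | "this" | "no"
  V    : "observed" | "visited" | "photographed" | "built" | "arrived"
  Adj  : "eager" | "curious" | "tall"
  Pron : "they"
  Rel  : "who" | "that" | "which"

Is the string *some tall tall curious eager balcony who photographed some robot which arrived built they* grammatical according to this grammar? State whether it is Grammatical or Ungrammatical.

S
  NP
    NP
      Det: some
      AP
        Adj: tall
        AP
          Adj: tall
          AP
            Adj: curious
            AP
              Adj: eager
      N: balcony
    RelC
      Rel: who
      VP
        V: photographed
        NP
          NP
            Det: some
            N: robot
          RelC
            Rel: which
            VP
              V: arrived
  VP
    V: built
    NP
      Pron: they
The bracketing above is licensed at every node by one of the given productions, with S at the root.

Grammatical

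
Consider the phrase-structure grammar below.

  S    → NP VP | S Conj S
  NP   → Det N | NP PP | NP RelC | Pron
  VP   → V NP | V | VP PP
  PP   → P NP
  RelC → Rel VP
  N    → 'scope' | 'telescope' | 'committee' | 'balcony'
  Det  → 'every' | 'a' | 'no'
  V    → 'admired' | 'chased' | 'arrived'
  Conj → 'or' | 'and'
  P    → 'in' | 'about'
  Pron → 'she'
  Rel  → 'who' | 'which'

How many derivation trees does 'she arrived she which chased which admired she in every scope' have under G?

Two of the 4 distinct bracketings:
[S [NP [Pron she]] [VP [V arrived] [NP [NP [NP [NP [Pron she]] [RelC [Rel which] [VP [V chased]]]] [RelC [Rel which] [VP [V admired] [NP [Pron she]]]]] [PP [P in] [NP [Det every] [N scope]]]]]]
[S [NP [Pron she]] [VP [V arrived] [NP [NP [NP [Pron she]] [RelC [Rel which] [VP [V chased]]]] [RelC [Rel which] [VP [V admired] [NP [NP [Pron she]] [PP [P in] [NP [Det every] [N scope]]]]]]]]]
The trees differ in how a recursive rule is bracketed over the same span.

4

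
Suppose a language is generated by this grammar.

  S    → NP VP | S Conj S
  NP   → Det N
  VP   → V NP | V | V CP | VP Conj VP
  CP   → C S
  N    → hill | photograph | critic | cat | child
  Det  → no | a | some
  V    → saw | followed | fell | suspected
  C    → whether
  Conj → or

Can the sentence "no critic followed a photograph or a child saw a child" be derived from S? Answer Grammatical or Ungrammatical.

S
  S
    NP
      Det: no
      N: critic
    VP
      V: followed
      NP
        Det: a
        N: photograph
  Conj: or
  S
    NP
      Det: a
      N: child
    VP
      V: saw
      NP
        Det: a
        N: child
The bracketing above is licensed at every node by one of the given productions, with S at the root.

Grammatical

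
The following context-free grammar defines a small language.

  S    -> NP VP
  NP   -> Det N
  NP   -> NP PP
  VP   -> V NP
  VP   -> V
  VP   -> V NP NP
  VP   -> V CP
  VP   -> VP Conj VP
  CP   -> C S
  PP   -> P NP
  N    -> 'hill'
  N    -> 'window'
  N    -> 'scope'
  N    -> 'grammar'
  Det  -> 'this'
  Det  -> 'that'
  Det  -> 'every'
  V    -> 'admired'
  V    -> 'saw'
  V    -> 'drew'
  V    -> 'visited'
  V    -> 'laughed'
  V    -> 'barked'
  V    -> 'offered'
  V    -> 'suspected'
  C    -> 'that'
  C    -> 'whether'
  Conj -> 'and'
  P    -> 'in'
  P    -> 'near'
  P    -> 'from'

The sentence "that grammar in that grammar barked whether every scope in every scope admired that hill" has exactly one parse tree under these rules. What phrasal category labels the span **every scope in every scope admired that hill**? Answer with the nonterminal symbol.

S

[S [NP [NP [Det that] [N grammar]] [PP [P in] [NP [Det that] [N grammar]]]] [VP [V barked] [CP [C whether] [S [NP [NP [Det every] [N scope]] [PP [P in] [NP [Det every] [N scope]]]] [VP [V admired] [NP [Det that] [N hill]]]]]]]
The span 'every scope in every scope admired that hill' is the S node built by S → NP VP.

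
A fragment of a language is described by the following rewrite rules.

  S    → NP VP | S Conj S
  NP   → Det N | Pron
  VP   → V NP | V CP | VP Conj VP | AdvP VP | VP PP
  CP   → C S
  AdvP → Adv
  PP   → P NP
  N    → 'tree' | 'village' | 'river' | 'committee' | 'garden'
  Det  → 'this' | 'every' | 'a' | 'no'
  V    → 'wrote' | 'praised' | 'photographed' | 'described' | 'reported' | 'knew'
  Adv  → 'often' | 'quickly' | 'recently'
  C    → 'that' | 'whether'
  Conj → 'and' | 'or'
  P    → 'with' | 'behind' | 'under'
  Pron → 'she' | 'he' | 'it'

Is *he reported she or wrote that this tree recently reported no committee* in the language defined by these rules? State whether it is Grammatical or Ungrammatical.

[S [NP [Pron he]] [VP [VP [V reported] [NP [Pron she]]] [Conj or] [VP [V wrote] [CP [C that] [S [NP [Det this] [N tree]] [VP [AdvP [Adv recently]] [VP [V reported] [NP [Det no] [N committee]]]]]]]]]
Every word is introduced by a lexical rule and the phrasal rules combine the resulting categories into a single S.

Grammatical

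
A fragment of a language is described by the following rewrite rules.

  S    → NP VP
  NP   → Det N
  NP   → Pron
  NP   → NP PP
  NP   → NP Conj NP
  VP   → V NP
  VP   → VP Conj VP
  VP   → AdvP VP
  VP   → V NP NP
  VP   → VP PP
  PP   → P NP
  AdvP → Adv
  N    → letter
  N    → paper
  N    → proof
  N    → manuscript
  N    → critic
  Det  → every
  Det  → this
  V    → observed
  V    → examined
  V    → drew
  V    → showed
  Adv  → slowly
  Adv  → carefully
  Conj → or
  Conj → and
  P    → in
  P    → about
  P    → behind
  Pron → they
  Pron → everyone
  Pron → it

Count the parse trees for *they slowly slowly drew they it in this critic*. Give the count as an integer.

4

Two of the 4 distinct bracketings:
[S [NP [Pron they]] [VP [AdvP [Adv slowly]] [VP [AdvP [Adv slowly]] [VP [V drew] [NP [Pron they]] [NP [NP [Pron it]] [PP [P in] [NP [Det this] [N critic]]]]]]]]
[S [NP [Pron they]] [VP [AdvP [Adv slowly]] [VP [AdvP [Adv slowly]] [VP [VP [V drew] [NP [Pron they]] [NP [Pron it]]] [PP [P in] [NP [Det this] [N critic]]]]]]]
The difference turns on whether NP → NP PP is used at the relevant span, versus an alternative expansion of NP.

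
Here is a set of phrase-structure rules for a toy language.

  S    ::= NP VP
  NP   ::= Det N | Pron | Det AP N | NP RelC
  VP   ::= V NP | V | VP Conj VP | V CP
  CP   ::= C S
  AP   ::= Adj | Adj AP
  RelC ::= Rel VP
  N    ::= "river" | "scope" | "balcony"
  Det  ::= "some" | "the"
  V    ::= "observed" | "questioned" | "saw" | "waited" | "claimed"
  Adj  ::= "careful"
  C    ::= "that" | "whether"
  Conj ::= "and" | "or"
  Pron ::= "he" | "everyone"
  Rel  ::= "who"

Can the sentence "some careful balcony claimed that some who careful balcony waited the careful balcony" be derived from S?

Ungrammatical

A Det word can never sit immediately before a Rel word in any string this grammar generates, so the substring 'some who' rules out a derivation.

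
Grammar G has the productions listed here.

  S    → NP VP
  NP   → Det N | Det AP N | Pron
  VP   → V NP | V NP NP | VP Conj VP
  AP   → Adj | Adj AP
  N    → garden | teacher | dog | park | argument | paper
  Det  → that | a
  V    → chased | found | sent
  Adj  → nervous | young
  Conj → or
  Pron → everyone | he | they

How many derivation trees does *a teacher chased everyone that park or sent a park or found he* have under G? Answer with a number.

The two bracketings:
[S [NP [Det a] [N teacher]] [VP [VP [V chased] [NP [Pron everyone]] [NP [Det that] [N park]]] [Conj or] [VP [VP [V sent] [NP [Det a] [N park]]] [Conj or] [VP [V found] [NP [Pron he]]]]]]
[S [NP [Det a] [N teacher]] [VP [VP [VP [V chased] [NP [Pron everyone]] [NP [Det that] [N park]]] [Conj or] [VP [V sent] [NP [Det a] [N park]]]] [Conj or] [VP [V found] [NP [Pron he]]]]]
The trees differ in how a recursive rule is bracketed over the same span.

2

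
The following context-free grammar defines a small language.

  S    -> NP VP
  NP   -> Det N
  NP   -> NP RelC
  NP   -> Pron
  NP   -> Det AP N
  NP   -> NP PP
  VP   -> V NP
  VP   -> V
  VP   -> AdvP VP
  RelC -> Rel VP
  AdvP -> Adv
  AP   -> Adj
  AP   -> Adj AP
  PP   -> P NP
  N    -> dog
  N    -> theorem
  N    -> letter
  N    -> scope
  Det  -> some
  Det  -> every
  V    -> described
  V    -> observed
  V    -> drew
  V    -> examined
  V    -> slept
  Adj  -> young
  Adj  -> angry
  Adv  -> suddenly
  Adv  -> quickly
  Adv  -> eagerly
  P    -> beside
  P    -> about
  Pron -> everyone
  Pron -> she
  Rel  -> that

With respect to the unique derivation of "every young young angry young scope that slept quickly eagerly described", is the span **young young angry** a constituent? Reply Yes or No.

No

[S [NP [NP [Det every] [AP [Adj young] [AP [Adj young] [AP [Adj angry] [AP [Adj young]]]]] [N scope]] [RelC [Rel that] [VP [V slept]]]] [VP [AdvP [Adv quickly]] [VP [AdvP [Adv eagerly]] [VP [V described]]]]]
The smallest constituent containing 'young young angry' is the AP spanning 'young young angry young'; no single node in the tree dominates exactly the given words.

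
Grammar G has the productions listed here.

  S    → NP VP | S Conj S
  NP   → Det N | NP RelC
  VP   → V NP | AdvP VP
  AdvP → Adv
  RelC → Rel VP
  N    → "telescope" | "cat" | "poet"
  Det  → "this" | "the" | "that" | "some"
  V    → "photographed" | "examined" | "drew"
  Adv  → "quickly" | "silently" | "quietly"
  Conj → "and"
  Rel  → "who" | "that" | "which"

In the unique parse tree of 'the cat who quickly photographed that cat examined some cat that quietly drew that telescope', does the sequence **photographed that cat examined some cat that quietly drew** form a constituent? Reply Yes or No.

No

[S [NP [NP [Det the] [N cat]] [RelC [Rel who] [VP [AdvP [Adv quickly]] [VP [V photographed] [NP [Det that] [N cat]]]]]] [VP [V examined] [NP [NP [Det some] [N cat]] [RelC [Rel that] [VP [AdvP [Adv quietly]] [VP [V drew] [NP [Det that] [N telescope]]]]]]]]
The smallest constituent containing 'photographed that cat examined some cat that quietly drew' is the S spanning 'the cat who quickly photographed that cat examined some cat that quietly drew that telescope'; no single node in the tree dominates exactly the given words.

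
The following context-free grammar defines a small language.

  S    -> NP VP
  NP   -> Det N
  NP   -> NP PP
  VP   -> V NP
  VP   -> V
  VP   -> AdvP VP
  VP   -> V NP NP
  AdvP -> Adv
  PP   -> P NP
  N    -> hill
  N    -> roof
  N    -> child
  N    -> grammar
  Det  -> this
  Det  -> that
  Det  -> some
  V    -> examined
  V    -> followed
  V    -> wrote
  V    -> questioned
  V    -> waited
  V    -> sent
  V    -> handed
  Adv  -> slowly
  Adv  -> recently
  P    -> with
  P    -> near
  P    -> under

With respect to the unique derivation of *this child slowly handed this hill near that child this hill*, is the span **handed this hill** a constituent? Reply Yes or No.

[S [NP [Det this] [N child]] [VP [AdvP [Adv slowly]] [VP [V handed] [NP [NP [Det this] [N hill]] [PP [P near] [NP [Det that] [N child]]]] [NP [Det this] [N hill]]]]]
The smallest constituent containing 'handed this hill' is the VP spanning 'handed this hill near that child this hill'; no single node in the tree dominates exactly the given words.

No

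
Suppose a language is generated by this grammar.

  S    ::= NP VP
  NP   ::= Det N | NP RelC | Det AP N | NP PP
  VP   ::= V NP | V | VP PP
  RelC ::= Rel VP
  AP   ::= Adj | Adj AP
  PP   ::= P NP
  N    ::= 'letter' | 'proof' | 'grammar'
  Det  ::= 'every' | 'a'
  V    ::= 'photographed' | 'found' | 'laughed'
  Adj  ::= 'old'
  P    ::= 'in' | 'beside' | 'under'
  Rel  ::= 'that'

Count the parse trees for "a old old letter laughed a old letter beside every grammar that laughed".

Two of the 3 distinct bracketings:
[S [NP [Det a] [AP [Adj old] [AP [Adj old]]] [N letter]] [VP [V laughed] [NP [NP [NP [Det a] [AP [Adj old]] [N letter]] [PP [P beside] [NP [Det every] [N grammar]]]] [RelC [Rel that] [VP [V laughed]]]]]]
[S [NP [Det a] [AP [Adj old] [AP [Adj old]]] [N letter]] [VP [V laughed] [NP [NP [Det a] [AP [Adj old]] [N letter]] [PP [P beside] [NP [NP [Det every] [N grammar]] [RelC [Rel that] [VP [V laughed]]]]]]]]
The trees differ in how a recursive rule is bracketed over the same span.

3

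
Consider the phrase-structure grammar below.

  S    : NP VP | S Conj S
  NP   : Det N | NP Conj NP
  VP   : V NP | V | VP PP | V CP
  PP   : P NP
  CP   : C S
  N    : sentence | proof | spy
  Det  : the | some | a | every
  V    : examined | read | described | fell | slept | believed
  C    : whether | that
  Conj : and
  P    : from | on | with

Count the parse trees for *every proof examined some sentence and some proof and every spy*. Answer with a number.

2

The two bracketings:
[S [NP [Det every] [N proof]] [VP [V examined] [NP [NP [Det some] [N sentence]] [Conj and] [NP [NP [Det some] [N proof]] [Conj and] [NP [Det every] [N spy]]]]]]
[S [NP [Det every] [N proof]] [VP [V examined] [NP [NP [NP [Det some] [N sentence]] [Conj and] [NP [Det some] [N proof]]] [Conj and] [NP [Det every] [N spy]]]]]
The trees differ in how a recursive rule is bracketed over the same span.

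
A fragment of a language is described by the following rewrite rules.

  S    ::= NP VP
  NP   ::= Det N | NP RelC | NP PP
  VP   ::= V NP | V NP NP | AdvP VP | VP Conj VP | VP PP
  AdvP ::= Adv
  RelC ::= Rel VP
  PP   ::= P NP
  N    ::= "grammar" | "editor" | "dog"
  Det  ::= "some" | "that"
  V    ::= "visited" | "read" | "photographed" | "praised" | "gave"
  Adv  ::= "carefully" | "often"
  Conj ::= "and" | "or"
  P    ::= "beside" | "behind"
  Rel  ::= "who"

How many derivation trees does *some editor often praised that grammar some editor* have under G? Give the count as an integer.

[S [NP [Det some] [N editor]] [VP [AdvP [Adv often]] [VP [V praised] [NP [Det that] [N grammar]] [NP [Det some] [N editor]]]]]
No rule offers an alternative attachment or grouping for any span, so this is the only derivation.

1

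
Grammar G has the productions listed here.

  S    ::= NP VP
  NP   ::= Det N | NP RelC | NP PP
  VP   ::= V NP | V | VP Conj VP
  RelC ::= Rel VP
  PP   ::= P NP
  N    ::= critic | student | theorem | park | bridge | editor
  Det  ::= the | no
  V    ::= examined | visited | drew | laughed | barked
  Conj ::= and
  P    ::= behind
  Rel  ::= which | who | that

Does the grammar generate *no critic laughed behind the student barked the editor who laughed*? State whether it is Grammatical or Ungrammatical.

For S → NP VP, the only prefix that parses as NP is 'no critic', but the remainder 'laughed behind the student barked the editor who laughed' is not a VP under these rules.

Ungrammatical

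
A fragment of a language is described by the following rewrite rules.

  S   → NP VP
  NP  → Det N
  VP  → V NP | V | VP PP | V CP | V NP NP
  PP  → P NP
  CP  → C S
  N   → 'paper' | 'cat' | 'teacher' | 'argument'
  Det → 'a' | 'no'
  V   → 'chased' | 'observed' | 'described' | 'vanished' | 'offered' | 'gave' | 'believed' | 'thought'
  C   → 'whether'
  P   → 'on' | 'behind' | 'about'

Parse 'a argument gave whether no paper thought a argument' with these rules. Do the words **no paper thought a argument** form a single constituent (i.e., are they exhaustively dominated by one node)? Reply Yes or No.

Yes

[S [NP [Det a] [N argument]] [VP [V gave] [CP [C whether] [S [NP [Det no] [N paper]] [VP [V thought] [NP [Det a] [N argument]]]]]]]
The words 'no paper thought a argument' are exhaustively dominated by a single S node (built by S → NP VP), so they form a constituent.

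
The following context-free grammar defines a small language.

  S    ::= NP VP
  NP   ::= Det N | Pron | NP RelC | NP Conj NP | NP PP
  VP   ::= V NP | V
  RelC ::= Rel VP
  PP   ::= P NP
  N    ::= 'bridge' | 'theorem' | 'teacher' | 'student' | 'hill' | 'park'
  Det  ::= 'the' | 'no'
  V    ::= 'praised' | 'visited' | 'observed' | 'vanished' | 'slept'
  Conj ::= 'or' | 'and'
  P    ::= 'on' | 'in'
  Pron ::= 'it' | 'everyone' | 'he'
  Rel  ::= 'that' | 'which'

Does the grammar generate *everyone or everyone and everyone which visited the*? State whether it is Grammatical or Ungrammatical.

For S → NP VP, every NP-prefix leaves a non-VP remainder: after 'everyone' the remainder is not a VP; after 'everyone or everyone' the remainder is not a VP; after 'everyone or everyone and everyone' the remainder is not a VP (and 1 more).

Ungrammatical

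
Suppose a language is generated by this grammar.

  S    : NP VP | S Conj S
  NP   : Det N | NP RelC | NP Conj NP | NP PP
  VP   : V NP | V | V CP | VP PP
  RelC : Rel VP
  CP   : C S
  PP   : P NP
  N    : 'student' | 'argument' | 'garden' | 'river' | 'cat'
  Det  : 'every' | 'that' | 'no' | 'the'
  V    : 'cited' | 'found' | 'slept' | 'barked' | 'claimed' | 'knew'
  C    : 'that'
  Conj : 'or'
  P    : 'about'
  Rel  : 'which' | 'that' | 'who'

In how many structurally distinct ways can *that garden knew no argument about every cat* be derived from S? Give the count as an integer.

2

The two bracketings:
[S [NP [Det that] [N garden]] [VP [V knew] [NP [NP [Det no] [N argument]] [PP [P about] [NP [Det every] [N cat]]]]]]
[S [NP [Det that] [N garden]] [VP [VP [V knew] [NP [Det no] [N argument]]] [PP [P about] [NP [Det every] [N cat]]]]]
The difference turns on whether NP → NP PP is used at the relevant span, versus an alternative expansion of NP.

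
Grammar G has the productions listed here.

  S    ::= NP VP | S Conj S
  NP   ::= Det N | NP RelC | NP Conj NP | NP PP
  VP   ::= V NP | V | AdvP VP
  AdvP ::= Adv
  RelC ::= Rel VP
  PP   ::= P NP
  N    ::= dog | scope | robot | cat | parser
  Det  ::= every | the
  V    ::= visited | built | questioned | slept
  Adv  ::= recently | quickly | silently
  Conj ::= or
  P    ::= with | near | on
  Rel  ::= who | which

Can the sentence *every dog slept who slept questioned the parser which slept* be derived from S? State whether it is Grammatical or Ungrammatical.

For S → NP VP, the only prefix that parses as NP is 'every dog', but the remainder 'slept who slept questioned the parser which slept' is not a VP under these rules. The alternative S rule S → S Conj S likewise has no satisfying split.

Ungrammatical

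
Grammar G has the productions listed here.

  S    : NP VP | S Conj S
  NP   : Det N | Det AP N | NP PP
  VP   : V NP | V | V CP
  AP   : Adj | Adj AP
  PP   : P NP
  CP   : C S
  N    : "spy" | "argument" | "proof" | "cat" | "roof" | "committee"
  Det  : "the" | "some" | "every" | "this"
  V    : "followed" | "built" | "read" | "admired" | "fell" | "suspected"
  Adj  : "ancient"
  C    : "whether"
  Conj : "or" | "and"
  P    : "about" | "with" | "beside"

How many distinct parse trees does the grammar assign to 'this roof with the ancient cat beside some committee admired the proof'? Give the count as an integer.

The two bracketings:
[S [NP [NP [Det this] [N roof]] [PP [P with] [NP [NP [Det the] [AP [Adj ancient]] [N cat]] [PP [P beside] [NP [Det some] [N committee]]]]]] [VP [V admired] [NP [Det the] [N proof]]]]
[S [NP [NP [NP [Det this] [N roof]] [PP [P with] [NP [Det the] [AP [Adj ancient]] [N cat]]]] [PP [P beside] [NP [Det some] [N committee]]]] [VP [V admired] [NP [Det the] [N proof]]]]
The trees differ in how a recursive rule is bracketed over the same span.

2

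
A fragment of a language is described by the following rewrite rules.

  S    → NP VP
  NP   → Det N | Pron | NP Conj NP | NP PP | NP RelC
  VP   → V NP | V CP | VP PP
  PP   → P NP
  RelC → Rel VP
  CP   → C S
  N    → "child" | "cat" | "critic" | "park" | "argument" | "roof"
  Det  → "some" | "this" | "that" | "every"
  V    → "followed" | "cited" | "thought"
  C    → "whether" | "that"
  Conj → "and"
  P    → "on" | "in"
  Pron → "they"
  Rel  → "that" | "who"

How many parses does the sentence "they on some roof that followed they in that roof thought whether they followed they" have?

7

Two of the 7 distinct bracketings:
[S [NP [NP [Pron they]] [PP [P on] [NP [NP [NP [Det some] [N roof]] [RelC [Rel that] [VP [V followed] [NP [Pron they]]]]] [PP [P in] [NP [Det that] [N roof]]]]]] [VP [V thought] [CP [C whether] [S [NP [Pron they]] [VP [V followed] [NP [Pron they]]]]]]]
[S [NP [NP [Pron they]] [PP [P on] [NP [NP [Det some] [N roof]] [RelC [Rel that] [VP [V followed] [NP [NP [Pron they]] [PP [P in] [NP [Det that] [N roof]]]]]]]]] [VP [V thought] [CP [C whether] [S [NP [Pron they]] [VP [V followed] [NP [Pron they]]]]]]]
The trees differ in how a recursive rule is bracketed over the same span.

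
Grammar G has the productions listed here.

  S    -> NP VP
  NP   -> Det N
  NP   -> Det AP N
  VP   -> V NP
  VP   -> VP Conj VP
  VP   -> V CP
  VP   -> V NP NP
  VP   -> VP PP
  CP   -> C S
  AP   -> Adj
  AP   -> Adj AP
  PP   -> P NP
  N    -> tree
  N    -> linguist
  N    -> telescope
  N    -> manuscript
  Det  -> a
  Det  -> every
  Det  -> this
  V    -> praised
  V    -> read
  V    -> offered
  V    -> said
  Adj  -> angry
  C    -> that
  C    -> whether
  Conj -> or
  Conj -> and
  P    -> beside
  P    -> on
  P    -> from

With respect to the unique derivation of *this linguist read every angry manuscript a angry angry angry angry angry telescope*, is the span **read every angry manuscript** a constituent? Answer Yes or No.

No

[S [NP [Det this] [N linguist]] [VP [V read] [NP [Det every] [AP [Adj angry]] [N manuscript]] [NP [Det a] [AP [Adj angry] [AP [Adj angry] [AP [Adj angry] [AP [Adj angry] [AP [Adj angry]]]]]] [N telescope]]]]
The smallest constituent containing 'read every angry manuscript' is the VP spanning 'read every angry manuscript a angry angry angry angry angry telescope'; no single node in the tree dominates exactly the given words.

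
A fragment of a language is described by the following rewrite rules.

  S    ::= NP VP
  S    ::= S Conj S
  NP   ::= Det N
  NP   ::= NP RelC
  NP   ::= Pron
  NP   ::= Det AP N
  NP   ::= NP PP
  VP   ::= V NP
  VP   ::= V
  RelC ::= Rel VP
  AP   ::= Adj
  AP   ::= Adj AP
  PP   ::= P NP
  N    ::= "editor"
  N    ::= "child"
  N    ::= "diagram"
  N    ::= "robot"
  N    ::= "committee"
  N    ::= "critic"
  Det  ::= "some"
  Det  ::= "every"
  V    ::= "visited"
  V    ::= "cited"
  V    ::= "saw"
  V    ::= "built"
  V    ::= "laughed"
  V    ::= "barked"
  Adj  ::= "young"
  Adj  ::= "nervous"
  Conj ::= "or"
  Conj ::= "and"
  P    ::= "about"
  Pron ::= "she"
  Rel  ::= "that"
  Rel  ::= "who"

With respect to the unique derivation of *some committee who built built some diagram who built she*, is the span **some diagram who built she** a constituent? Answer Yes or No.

Yes

[S [NP [NP [Det some] [N committee]] [RelC [Rel who] [VP [V built]]]] [VP [V built] [NP [NP [Det some] [N diagram]] [RelC [Rel who] [VP [V built] [NP [Pron she]]]]]]]
The words 'some diagram who built she' are exhaustively dominated by a single NP node (built by NP → NP RelC), so they form a constituent.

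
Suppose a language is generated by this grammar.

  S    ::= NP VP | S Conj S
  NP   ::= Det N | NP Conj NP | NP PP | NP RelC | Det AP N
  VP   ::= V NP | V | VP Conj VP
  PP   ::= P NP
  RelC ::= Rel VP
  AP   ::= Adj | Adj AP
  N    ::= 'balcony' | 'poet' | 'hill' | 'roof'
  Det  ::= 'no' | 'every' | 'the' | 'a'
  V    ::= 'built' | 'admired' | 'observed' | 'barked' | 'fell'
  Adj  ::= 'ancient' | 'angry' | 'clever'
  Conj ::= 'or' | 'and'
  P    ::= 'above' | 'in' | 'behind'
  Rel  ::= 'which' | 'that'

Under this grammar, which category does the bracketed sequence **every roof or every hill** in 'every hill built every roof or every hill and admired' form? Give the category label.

NP

S
  NP
    Det: every
    N: hill
  VP
    VP
      V: built
      NP
        NP
          Det: every
          N: roof
        Conj: or
        NP
          Det: every
          N: hill
    Conj: and
    VP
      V: admired
The span 'every roof or every hill' is the NP node built by NP → NP Conj NP.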